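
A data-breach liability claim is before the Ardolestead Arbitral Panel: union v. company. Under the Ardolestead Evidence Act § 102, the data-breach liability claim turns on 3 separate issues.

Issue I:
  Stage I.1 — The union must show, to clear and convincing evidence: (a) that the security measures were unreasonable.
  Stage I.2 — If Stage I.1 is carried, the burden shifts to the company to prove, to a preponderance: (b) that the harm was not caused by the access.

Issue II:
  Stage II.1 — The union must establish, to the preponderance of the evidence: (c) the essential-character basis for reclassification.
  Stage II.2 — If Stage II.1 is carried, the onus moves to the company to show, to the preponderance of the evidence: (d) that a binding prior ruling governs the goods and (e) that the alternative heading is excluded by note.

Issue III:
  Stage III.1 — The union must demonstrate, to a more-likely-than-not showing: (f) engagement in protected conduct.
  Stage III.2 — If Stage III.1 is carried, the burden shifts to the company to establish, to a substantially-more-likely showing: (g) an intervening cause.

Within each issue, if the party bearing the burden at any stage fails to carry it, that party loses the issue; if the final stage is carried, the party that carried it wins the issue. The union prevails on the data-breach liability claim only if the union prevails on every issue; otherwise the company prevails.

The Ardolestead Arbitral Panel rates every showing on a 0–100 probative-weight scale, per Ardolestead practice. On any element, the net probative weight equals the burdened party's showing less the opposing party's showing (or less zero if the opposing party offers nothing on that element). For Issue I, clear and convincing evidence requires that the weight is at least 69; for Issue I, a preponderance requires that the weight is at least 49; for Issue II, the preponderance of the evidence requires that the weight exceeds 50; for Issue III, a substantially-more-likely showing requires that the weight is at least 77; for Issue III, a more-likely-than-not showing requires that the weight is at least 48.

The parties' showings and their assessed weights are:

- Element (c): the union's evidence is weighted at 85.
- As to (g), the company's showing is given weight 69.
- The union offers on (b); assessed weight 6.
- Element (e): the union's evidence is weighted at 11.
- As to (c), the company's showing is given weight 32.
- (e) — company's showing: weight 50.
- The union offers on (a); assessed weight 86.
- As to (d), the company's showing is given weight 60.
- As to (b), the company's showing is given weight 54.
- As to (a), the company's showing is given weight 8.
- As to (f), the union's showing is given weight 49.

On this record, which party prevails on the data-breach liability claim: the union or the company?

union

— Issue I —
Stage I.1 — burden on union; standard: clear and convincing evidence (weight is at least 69).
    (a): 86 − 8 = 78 ≥ 69 [met]
  The union carries Stage I.1; the company now bears the burden.
Stage I.2 — burden on company; standard: a preponderance (weight is at least 49).
    (b): 54 − 6 = 48 < 49 [not met]
  Not every element is met, so the company fails to carry Stage I.2.
The analysis ends at Stage I.2; the union prevails on this issue.
— Issue II —
Stage II.1 (union, the preponderance of the evidence, weight exceeds 50): (c) net 85−32=53 > 50 — meets.
  Stage II.1 carried; the burden shifts to the company.
Stage II.2 (company, the preponderance of the evidence, weight exceeds 50): (d) 60 > 50 — meets; (e) net 50−11=39 ≤ 50 — fails.
  The company does not carry Stage II.2.
The union prevails on this issue.
— Issue III —
Stage III.1 (union, a more-likely-than-not showing, weight is at least 48): (f) 49 ≥ 48 — meets.
  Stage III.1 is satisfied; the onus moves to the company.
Stage III.2 (company, a substantially-more-likely showing, weight is at least 77): (g) 69 < 77 — fails.
  Not every element is met, so the company fails to carry Stage III.2.
The analysis ends at Stage III.2; the union prevails on this issue.
Per-issue: Issue I → union; Issue II → union; Issue III → union. The union must prevail on every issue; overall, the union prevails.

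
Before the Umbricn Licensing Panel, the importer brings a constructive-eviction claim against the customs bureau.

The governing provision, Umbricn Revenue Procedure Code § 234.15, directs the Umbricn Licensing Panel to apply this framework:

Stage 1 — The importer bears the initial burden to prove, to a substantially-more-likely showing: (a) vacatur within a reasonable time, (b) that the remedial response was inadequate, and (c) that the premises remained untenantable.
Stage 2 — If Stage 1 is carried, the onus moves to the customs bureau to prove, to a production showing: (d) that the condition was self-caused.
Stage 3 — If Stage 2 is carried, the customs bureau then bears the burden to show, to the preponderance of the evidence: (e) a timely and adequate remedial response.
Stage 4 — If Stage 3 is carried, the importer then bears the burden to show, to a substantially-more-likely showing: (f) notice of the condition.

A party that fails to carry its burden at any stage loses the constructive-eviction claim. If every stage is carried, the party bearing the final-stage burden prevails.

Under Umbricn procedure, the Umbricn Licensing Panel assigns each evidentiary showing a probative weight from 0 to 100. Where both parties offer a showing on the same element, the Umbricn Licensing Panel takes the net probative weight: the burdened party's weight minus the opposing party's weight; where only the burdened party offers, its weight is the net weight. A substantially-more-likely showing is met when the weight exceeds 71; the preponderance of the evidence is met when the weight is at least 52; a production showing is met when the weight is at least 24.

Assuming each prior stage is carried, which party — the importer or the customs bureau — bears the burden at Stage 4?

Stage 4's rule assigns the burden to the importer (to a substantially-more-likely showing).

importer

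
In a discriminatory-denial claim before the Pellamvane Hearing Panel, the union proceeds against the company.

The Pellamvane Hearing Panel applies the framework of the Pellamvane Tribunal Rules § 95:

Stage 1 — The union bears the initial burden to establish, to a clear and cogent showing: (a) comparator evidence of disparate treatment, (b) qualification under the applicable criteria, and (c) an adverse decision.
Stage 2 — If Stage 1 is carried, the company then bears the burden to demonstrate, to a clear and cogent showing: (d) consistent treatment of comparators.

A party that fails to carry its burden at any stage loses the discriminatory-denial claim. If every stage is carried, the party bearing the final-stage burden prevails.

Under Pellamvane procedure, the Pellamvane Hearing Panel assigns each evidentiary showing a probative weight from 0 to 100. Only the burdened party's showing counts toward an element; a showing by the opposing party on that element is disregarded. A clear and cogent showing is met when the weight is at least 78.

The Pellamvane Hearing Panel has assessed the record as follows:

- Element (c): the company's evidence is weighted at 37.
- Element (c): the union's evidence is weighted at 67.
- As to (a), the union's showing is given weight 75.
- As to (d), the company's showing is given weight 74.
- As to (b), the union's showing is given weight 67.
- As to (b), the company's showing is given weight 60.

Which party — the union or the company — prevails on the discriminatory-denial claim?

company

Stage 1 — burden on union; standard: a clear and cogent showing (weight is at least 78).
    (a): 75 < 78 [not met]
    (b): 67 (company's 60 disregarded) < 78 [not met]
    (c): 67 (company's 37 disregarded) < 78 [not met]
  Stage 1 not carried; the union fails its burden.
So the company prevails.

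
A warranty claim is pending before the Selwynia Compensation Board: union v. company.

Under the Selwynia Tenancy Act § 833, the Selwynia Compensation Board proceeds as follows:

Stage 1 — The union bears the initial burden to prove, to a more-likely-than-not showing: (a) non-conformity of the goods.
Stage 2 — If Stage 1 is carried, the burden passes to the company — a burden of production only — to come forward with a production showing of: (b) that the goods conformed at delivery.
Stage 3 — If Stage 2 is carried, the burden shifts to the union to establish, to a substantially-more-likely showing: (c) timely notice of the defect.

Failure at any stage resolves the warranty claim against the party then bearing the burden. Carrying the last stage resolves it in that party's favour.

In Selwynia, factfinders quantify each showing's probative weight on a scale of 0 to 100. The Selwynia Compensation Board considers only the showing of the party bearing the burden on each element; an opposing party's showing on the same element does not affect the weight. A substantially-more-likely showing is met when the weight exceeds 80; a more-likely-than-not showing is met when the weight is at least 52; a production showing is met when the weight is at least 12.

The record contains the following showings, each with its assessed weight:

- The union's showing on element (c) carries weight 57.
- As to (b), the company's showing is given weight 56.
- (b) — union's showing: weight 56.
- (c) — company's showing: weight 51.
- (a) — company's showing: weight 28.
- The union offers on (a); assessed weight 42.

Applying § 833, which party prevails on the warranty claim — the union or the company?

Stage 1 — burden on union; standard: a more-likely-than-not showing (weight is at least 52).
    (a): 42 (company's 28 disregarded) < 52 [not met]
  Not every element is met, so the union fails to carry Stage 1.
So the company prevails.

company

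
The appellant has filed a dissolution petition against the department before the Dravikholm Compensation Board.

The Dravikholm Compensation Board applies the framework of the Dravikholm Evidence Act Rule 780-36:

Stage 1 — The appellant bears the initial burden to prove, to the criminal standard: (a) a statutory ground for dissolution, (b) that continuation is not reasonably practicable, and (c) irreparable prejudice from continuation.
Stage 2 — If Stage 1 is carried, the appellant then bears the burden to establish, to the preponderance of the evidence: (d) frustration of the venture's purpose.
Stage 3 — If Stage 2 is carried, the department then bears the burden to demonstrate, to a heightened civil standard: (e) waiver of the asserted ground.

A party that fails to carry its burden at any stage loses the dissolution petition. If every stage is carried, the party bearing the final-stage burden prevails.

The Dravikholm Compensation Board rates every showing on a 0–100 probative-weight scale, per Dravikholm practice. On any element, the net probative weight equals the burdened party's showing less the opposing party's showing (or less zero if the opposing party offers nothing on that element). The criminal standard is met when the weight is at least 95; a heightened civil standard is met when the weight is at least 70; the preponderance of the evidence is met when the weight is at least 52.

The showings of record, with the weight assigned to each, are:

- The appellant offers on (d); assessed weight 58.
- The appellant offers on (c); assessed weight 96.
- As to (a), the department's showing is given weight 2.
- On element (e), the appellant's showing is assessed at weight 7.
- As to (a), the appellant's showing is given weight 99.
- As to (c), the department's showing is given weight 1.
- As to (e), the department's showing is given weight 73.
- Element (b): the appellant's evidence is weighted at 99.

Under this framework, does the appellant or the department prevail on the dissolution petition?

Stage 1 (appellant, the criminal standard, weight is at least 95): (a) net 99−2=97 ≥ 95 — meets; (b) 99 ≥ 95 — meets; (c) net 96−1=95 ≥ 95 — meets.
  Stage 1 is satisfied; the appellant continues to bear the burden.
Stage 2 (appellant, the preponderance of the evidence, weight is at least 52): (d) 58 ≥ 52 — meets.
  Stage 2 carried; the burden shifts to the department.
Stage 3 (department, a heightened civil standard, weight is at least 70): (e) net 73−7=66 < 70 — fails.
  The department does not carry Stage 3.
So the appellant prevails.

appellant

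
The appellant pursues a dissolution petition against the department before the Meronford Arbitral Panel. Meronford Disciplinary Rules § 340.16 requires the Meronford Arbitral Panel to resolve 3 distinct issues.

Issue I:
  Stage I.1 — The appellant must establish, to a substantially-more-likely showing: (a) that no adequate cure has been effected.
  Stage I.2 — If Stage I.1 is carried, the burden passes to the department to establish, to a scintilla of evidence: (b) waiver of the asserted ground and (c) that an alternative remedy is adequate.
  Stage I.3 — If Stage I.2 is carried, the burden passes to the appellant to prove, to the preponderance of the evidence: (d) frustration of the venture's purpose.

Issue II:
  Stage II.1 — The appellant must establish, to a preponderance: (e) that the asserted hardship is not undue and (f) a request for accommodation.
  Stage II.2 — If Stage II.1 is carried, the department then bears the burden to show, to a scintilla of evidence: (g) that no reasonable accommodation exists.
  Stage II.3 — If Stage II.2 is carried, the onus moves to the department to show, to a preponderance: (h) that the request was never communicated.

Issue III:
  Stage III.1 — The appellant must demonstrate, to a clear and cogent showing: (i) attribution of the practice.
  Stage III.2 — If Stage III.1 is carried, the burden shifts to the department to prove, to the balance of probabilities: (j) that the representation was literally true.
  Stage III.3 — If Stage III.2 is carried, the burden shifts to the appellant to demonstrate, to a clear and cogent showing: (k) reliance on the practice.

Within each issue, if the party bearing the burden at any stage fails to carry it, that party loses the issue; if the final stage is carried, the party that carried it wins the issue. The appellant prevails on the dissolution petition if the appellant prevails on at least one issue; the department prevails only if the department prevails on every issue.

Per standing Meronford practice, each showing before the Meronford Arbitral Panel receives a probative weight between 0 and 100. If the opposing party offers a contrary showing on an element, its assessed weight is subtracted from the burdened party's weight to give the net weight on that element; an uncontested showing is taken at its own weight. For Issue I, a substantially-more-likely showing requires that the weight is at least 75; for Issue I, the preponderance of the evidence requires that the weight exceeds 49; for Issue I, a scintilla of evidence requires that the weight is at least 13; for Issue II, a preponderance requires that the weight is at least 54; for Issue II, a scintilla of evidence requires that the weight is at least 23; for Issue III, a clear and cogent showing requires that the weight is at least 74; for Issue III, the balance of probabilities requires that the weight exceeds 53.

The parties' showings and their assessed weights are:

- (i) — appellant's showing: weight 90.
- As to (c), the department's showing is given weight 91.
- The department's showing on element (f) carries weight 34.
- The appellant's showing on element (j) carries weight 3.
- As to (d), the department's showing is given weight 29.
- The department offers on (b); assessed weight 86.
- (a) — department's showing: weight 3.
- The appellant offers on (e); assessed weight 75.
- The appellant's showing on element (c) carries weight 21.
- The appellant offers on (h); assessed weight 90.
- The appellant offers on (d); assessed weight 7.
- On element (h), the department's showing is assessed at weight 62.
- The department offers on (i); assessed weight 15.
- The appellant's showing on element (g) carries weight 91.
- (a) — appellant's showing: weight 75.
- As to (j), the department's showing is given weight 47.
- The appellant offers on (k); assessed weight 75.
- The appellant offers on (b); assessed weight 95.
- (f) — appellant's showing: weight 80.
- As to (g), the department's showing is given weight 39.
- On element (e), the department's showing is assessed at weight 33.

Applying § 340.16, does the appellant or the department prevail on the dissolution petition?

appellant

— Issue I —
Stage I.1 — burden on appellant; standard: a substantially-more-likely showing (weight is at least 75).
    (a): 75 − 3 = 72 < 75 [not met]
  Not every element is met, so the appellant fails to carry Stage I.1.
The department prevails on this issue.
— Issue II —
Stage II.1 — burden on appellant; standard: a preponderance (weight is at least 54).
    (e): 75 − 33 = 42 < 54 [not met]
    (f): 80 − 34 = 46 < 54 [not met]
  The appellant does not carry Stage II.1.
So the department prevails on this issue.
— Issue III —
Stage III.1 — burden on appellant; standard: a clear and cogent showing (weight is at least 74).
    (i): 90 − 15 = 75 ≥ 74 [met]
  The appellant carries Stage III.1; the department now bears the burden.
Stage III.2 — burden on department; standard: the balance of probabilities (weight exceeds 53).
    (j): 47 − 3 = 44 ≤ 53 [not met]
  Stage III.2 not carried; the department fails its burden.
The analysis ends at Stage III.2; the appellant prevails on this issue.
Per-issue: Issue I → department; Issue II → department; Issue III → appellant. The appellant must prevail on at least one issue; overall, the appellant prevails.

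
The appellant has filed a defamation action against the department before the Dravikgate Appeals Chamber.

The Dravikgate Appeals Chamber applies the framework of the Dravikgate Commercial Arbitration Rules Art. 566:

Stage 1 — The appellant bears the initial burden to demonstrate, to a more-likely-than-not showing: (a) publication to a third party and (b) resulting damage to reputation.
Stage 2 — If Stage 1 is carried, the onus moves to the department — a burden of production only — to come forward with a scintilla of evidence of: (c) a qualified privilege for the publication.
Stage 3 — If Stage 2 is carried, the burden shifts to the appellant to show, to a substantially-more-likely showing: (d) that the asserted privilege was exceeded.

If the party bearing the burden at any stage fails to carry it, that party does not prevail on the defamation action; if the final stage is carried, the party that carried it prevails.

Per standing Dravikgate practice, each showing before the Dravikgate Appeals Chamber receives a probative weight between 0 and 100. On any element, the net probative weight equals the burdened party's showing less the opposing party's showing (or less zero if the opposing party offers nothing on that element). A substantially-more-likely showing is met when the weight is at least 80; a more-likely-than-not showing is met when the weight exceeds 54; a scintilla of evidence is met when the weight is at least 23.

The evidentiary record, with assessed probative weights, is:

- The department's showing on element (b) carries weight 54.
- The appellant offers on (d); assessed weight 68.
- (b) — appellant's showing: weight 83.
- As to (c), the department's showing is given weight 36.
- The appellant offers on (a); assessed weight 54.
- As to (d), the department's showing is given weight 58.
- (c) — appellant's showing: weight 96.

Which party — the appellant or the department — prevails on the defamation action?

department

Stage 1 (appellant, a more-likely-than-not showing, weight exceeds 54): (a) 54 ≤ 54 — fails; (b) net 83−54=29 ≤ 54 — fails.
  Not every element is met, so the appellant fails to carry Stage 1.
The analysis ends at Stage 1; the department prevails.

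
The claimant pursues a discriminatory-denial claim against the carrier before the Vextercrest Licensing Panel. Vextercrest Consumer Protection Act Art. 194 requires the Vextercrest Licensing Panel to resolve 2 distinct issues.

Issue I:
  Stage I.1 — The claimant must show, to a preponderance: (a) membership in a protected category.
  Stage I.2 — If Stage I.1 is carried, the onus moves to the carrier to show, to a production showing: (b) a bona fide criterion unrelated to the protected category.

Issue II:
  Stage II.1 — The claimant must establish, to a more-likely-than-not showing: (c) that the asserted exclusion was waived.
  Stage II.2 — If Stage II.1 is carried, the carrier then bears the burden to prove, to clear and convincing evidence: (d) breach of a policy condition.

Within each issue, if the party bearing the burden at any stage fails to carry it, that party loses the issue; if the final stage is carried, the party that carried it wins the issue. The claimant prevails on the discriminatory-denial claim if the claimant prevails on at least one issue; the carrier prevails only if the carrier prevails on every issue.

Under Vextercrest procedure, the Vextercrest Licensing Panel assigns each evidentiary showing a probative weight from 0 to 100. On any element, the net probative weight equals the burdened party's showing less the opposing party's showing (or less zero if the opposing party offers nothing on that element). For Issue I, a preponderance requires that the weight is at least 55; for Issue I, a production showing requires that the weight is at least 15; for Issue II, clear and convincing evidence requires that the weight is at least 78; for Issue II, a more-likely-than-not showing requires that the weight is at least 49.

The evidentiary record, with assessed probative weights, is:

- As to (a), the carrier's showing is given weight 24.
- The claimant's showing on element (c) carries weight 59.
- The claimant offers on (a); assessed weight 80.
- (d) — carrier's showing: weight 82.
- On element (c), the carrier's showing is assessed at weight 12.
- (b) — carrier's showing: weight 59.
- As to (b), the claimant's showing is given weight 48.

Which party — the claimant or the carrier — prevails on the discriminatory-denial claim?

claimant

— Issue I —
Stage I.1 (claimant, a preponderance, weight is at least 55): (a) net 80−24=56 ≥ 55 — meets.
  The claimant carries Stage I.1; the carrier now bears the burden.
Stage I.2 (carrier, a production showing, weight is at least 15): (b) net 59−48=11 < 15 — fails.
  Stage I.2 not carried; the carrier fails its burden.
The analysis ends at Stage I.2; the claimant prevails on this issue.
— Issue II —
Stage II.1 (claimant, a more-likely-than-not showing, weight is at least 49): (c) net 59−12=47 < 49 — fails.
  The claimant does not carry Stage II.1.
The carrier prevails on this issue.
Per-issue: Issue I → claimant; Issue II → carrier. The claimant must prevail on at least one issue; overall, the claimant prevails.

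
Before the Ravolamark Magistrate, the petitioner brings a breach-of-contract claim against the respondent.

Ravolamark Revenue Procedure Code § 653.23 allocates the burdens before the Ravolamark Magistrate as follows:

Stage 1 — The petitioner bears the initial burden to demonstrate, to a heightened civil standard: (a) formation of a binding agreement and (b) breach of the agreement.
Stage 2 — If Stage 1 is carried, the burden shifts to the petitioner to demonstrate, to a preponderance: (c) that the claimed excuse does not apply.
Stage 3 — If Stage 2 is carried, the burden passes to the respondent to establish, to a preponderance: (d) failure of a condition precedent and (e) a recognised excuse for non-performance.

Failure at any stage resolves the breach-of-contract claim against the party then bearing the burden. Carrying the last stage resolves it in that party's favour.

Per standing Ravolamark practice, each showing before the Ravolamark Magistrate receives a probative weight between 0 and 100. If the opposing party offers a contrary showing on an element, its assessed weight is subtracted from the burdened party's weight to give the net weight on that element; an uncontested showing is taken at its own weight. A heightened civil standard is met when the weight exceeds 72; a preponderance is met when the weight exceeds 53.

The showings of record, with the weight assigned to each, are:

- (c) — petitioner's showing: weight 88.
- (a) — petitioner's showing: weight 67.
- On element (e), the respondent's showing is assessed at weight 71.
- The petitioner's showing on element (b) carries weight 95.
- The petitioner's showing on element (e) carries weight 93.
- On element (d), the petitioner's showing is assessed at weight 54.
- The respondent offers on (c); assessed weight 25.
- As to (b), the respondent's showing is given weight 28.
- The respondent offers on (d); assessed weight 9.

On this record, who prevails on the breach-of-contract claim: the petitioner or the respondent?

respondent

At Stage 1 the petitioner must meet a heightened civil standard (weight exceeds 72): on (a) the weight is 67, ≤ 72, so (a) does not meet the standard; on (b) the weight is 95 less the opposing 28 gives net 67, which does not exceed 72, so (b) does not meet the standard.
  Not every element is met, so the petitioner fails to carry Stage 1.
The analysis ends at Stage 1; the respondent prevails.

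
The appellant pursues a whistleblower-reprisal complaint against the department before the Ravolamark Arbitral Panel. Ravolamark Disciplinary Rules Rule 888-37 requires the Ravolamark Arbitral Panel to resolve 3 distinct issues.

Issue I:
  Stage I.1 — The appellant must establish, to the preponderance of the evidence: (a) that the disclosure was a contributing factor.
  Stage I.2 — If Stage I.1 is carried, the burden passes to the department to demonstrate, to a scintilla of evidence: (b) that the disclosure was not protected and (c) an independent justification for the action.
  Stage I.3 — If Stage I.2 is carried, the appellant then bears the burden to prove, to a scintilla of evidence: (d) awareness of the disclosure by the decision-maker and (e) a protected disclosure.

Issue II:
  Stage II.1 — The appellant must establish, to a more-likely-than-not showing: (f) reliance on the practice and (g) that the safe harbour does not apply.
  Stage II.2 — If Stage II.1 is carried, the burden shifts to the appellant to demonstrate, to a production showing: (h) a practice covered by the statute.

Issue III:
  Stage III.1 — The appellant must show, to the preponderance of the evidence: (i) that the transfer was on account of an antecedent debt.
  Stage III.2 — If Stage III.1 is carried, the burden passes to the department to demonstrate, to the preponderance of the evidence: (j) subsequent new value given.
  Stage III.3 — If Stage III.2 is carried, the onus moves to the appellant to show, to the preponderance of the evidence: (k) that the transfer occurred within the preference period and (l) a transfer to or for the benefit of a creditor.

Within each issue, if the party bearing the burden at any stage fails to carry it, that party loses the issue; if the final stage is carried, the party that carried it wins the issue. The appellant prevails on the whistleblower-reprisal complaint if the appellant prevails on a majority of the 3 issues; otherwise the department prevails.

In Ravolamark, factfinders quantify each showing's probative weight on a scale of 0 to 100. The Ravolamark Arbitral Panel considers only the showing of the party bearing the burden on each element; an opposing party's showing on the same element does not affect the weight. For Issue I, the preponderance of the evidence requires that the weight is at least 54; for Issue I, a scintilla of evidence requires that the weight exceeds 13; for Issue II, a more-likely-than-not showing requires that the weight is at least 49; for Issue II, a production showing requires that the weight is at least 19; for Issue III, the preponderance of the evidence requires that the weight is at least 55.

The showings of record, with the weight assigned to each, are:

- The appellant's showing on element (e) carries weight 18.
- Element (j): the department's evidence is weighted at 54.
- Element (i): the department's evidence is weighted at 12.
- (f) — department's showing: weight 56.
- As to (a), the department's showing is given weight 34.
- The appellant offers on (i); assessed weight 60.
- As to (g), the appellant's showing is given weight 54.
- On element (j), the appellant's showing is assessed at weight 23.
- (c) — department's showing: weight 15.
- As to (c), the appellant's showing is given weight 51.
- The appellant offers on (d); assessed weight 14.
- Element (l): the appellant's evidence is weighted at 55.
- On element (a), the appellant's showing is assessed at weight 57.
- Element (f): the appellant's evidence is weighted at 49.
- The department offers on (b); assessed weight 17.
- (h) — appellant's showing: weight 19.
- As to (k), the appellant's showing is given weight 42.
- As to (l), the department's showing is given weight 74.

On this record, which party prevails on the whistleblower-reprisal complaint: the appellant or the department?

— Issue I —
Stage I.1 (appellant, the preponderance of the evidence, weight is at least 54): (a) 57 (department's 34 disregarded) ≥ 54 — meets.
  The appellant carries Stage I.1; the department now bears the burden.
Stage I.2 (department, a scintilla of evidence, weight exceeds 13): (b) 17 > 13 — meets; (c) 15 (appellant's 51 disregarded) > 13 — meets.
  All elements met. The burden passes to the appellant.
Stage I.3 (appellant, a scintilla of evidence, weight exceeds 13): (d) 14 > 13 — meets; (e) 18 > 13 — meets.
  All elements met at the final stage.
Every stage carried; the appellant prevails on this issue.
— Issue II —
Stage II.1 (appellant, a more-likely-than-not showing, weight is at least 49): (f) 49 (department's 56 disregarded) ≥ 49 — meets; (g) 54 ≥ 49 — meets.
  Stage II.1 is satisfied; the appellant continues to bear the burden.
Stage II.2 (appellant, a production showing, weight is at least 19): (h) 19 ≥ 19 — meets.
  Stage II.2 carried; the final stage is satisfied.
All stages carried — the appellant prevails on this issue.
— Issue III —
Stage III.1 (appellant, the preponderance of the evidence, weight is at least 55): (i) 60 (department's 12 disregarded) ≥ 55 — meets.
  Stage III.1 is satisfied; the onus moves to the department.
Stage III.2 (department, the preponderance of the evidence, weight is at least 55): (j) 54 (appellant's 23 disregarded) < 55 — fails.
  Not every element is met, so the department fails to carry Stage III.2.
The analysis ends at Stage III.2; the appellant prevails on this issue.
Per-issue: Issue I → appellant; Issue II → appellant; Issue III → appellant. The appellant must prevail on a majority of issues; overall, the appellant prevails.

appellant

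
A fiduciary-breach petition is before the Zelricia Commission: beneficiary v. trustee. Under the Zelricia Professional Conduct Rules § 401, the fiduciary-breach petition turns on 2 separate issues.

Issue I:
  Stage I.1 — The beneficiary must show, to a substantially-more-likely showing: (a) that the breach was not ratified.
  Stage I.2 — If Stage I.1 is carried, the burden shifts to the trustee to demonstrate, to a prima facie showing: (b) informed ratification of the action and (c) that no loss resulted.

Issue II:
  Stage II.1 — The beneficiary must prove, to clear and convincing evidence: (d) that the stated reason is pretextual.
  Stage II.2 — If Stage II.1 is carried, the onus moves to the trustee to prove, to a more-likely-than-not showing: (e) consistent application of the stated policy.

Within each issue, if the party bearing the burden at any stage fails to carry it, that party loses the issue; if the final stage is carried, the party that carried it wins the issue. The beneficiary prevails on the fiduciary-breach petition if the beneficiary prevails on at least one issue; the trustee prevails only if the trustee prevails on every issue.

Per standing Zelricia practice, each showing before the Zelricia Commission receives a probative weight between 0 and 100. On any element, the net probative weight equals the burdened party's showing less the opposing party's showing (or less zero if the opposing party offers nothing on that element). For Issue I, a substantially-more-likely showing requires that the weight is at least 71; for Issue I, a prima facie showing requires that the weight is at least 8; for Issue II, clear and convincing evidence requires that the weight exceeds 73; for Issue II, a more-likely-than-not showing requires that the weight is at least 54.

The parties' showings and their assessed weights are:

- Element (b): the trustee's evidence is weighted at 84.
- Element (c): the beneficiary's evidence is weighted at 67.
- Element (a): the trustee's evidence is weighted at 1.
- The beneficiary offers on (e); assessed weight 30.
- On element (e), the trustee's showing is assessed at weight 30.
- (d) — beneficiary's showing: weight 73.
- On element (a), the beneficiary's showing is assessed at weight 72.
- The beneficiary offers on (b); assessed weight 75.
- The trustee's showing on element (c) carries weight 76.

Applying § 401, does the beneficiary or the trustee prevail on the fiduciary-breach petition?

trustee

— Issue I —
At Stage I.1 the beneficiary must meet a substantially-more-likely showing (weight is at least 71): on (a) the weight is 72 less the opposing 1 gives net 71, ≥ 71, so (a) meets the standard.
  All elements met. The burden passes to the trustee.
At Stage I.2 the trustee must meet a prima facie showing (weight is at least 8): on (b) the weight is 84 less the opposing 75 gives net 9, ≥ 8, so (b) meets the standard; on (c) the weight is 76 less the opposing 67 gives net 9, which does reach 8, so (c) meets the standard.
  All elements met at the final stage.
Every stage carried; the trustee prevails on this issue.
— Issue II —
At Stage II.1 the beneficiary must meet clear and convincing evidence (weight exceeds 73): on (d) the weight is 73, which does not exceed 73, so (d) does not meet the standard.
  Stage II.1 not carried; the beneficiary fails its burden.
The analysis ends at Stage II.1; the trustee prevails on this issue.
Per-issue: Issue I → trustee; Issue II → trustee. The beneficiary must prevail on at least one issue; overall, the trustee prevails.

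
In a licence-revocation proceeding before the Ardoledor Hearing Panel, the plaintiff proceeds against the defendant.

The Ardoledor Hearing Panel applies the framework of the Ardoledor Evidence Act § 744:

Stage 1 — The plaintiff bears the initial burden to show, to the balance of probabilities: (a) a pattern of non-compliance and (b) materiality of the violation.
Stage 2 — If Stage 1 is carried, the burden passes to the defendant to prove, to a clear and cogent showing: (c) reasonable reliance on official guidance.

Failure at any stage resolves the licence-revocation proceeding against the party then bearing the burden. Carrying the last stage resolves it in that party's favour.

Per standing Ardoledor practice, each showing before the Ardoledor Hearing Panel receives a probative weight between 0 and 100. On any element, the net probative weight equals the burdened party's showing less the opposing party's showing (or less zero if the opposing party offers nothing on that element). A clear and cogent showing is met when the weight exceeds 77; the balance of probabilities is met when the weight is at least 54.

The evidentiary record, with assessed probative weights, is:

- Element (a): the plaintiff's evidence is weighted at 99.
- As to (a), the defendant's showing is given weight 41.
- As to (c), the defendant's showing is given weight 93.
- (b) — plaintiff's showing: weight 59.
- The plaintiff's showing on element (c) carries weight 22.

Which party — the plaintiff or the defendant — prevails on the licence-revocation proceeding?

At Stage 1 the plaintiff must meet the balance of probabilities (weight is at least 54): on (a) the weight is 99 less the opposing 41 gives net 58, which does reach 54, so (a) meets the standard; on (b) the weight is 59, ≥ 54, so (b) meets the standard.
  Stage 1 is satisfied; the onus moves to the defendant.
At Stage 2 the defendant must meet a clear and cogent showing (weight exceeds 77): on (c) the weight is 93 less the opposing 22 gives net 71, ≤ 77, so (c) does not meet the standard.
  Not every element is met, so the defendant fails to carry Stage 2.
The analysis ends at Stage 2; the plaintiff prevails.

plaintiff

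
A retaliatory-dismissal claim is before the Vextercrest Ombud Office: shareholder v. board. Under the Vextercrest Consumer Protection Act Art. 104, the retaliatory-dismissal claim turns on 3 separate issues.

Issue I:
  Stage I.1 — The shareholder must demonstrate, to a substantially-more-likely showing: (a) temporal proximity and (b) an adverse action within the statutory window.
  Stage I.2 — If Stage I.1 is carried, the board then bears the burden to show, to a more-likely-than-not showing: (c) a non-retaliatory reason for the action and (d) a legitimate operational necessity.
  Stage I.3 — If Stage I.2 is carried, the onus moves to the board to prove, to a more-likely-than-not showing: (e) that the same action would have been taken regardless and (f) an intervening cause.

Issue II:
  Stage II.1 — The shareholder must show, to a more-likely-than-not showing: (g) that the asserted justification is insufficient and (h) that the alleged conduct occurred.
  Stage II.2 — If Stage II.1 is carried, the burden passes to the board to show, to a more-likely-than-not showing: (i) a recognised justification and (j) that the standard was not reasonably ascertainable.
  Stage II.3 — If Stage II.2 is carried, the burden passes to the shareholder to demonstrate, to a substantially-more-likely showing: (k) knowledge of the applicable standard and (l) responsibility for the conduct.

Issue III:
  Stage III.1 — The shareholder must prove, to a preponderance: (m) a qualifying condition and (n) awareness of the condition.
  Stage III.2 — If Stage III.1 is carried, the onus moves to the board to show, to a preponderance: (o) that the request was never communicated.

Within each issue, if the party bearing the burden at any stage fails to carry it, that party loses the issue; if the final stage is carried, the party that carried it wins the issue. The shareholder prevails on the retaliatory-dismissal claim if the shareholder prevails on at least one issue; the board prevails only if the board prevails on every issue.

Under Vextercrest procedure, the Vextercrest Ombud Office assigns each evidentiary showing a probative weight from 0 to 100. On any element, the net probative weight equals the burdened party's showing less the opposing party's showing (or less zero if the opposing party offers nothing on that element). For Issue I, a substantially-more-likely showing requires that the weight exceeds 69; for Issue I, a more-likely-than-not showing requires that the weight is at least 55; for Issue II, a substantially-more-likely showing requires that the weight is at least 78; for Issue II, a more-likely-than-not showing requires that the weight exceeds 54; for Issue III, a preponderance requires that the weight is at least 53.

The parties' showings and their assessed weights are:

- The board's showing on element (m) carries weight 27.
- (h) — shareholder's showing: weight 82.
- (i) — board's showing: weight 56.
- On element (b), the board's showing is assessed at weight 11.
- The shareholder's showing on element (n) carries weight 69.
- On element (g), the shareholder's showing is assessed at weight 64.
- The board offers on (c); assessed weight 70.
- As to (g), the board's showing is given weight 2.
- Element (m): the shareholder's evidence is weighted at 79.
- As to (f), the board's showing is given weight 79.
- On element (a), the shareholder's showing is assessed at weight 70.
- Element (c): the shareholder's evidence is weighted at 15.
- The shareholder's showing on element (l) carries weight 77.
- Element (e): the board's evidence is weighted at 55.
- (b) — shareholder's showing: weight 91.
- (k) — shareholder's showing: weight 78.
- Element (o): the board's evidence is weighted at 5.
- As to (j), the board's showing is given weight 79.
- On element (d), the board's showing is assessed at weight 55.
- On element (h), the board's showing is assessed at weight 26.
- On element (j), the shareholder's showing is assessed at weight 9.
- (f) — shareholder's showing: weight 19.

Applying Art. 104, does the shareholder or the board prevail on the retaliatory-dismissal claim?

board

— Issue I —
Stage I.1 — burden on shareholder; standard: a substantially-more-likely showing (weight exceeds 69).
    (a): 70 > 69 [met]
    (b): 91 − 11 = 80 > 69 [met]
  Stage I.1 carried; the burden shifts to the board.
Stage I.2 — burden on board; standard: a more-likely-than-not showing (weight is at least 55).
    (c): 70 − 15 = 55 ≥ 55 [met]
    (d): 55 ≥ 55 [met]
  Stage I.2 carried; the burden remains with the board.
Stage I.3 — burden on board; standard: a more-likely-than-not showing (weight is at least 55).
    (e): 55 ≥ 55 [met]
    (f): 79 − 19 = 60 ≥ 55 [met]
  Stage I.3 carried; the final stage is satisfied.
All stages carried — the board prevails on this issue.
— Issue II —
Stage II.1 — burden on shareholder; standard: a more-likely-than-not showing (weight exceeds 54).
    (g): 64 − 2 = 62 > 54 [met]
    (h): 82 − 26 = 56 > 54 [met]
  Stage II.1 carried; the burden shifts to the board.
Stage II.2 — burden on board; standard: a more-likely-than-not showing (weight exceeds 54).
    (i): 56 > 54 [met]
    (j): 79 − 9 = 70 > 54 [met]
  The board carries Stage II.2; the shareholder now bears the burden.
Stage II.3 — burden on shareholder; standard: a substantially-more-likely showing (weight is at least 78).
    (k): 78 ≥ 78 [met]
    (l): 77 < 78 [not met]
  Stage II.3 not carried; the shareholder fails its burden.
So the board prevails on this issue.
— Issue III —
Stage III.1 (shareholder, a preponderance, weight is at least 53): (m) net 79−27=52 < 53 — fails; (n) 69 ≥ 53 — meets.
  Stage III.1 not carried; the shareholder fails its burden.
The analysis ends at Stage III.1; the board prevails on this issue.
Per-issue: Issue I → board; Issue II → board; Issue III → board. The shareholder must prevail on at least one issue; overall, the board prevails.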